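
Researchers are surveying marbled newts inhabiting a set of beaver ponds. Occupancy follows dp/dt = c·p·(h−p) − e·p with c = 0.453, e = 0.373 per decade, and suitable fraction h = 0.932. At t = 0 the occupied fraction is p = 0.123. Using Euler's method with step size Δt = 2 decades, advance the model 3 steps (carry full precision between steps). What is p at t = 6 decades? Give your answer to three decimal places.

Update rule: p ← p + [c·p·(h−p) − e·p]·Δt with Δt = 2.
step 1: Δp = -0.00160, p = 0.12140
step 2: Δp = -0.00141, p = 0.11999
step 3: Δp = -0.00124, p = 0.11875

0.119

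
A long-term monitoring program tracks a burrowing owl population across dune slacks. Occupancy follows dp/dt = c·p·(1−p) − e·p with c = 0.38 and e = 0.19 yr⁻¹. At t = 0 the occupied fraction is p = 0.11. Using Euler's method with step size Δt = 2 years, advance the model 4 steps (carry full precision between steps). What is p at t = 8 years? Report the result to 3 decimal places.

Update rule: p ← p + [c·p·(1−p) − e·p]·Δt with Δt = 2.
  1  |  dp/dt·Δt = +0.032604  |  p_1 = 0.142604
  2  |  dp/dt·Δt = +0.038734  |  p_2 = 0.181338
  3  |  dp/dt·Δt = +0.043917  |  p_3 = 0.225255
  4  |  dp/dt·Δt = +0.047035  |  p_4 = 0.272290

0.272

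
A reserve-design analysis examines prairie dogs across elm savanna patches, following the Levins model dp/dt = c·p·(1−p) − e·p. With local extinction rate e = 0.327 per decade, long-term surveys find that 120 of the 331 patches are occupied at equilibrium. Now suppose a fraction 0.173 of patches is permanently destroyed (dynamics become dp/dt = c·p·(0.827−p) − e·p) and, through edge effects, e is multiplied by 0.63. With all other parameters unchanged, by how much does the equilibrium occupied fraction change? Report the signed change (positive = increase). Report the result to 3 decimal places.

0.063

Observed p* = 120/331 = 0.36254.
Balance c(1−p*) = e gives c = e/(1 − 0.36254) = 0.327/0.63746 = 0.51297.
New p* = 0.827 − e/c = 0.827 − 0.20601/0.51297 = 0.42540.
Δp* = 0.42540 − 0.36254 = +0.06286.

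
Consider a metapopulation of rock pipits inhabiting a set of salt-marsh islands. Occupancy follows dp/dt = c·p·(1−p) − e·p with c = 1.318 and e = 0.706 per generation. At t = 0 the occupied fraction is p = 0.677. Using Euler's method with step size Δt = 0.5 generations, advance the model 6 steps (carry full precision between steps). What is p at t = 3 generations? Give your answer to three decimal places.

Update rule: p ← p + [c·p·(1−p) − e·p]·Δt with Δt = 0.5.
p: 0.67700 → 0.58212  (Δp = -0.09488)
p: 0.58212 → 0.53694  (Δp = -0.04518)
p: 0.53694 → 0.51125  (Δp = -0.02569)
p: 0.51125 → 0.49545  (Δp = -0.01580)
p: 0.49545 → 0.48529  (Δp = -0.01016)
p: 0.48529 → 0.47859  (Δp = -0.00670)

0.479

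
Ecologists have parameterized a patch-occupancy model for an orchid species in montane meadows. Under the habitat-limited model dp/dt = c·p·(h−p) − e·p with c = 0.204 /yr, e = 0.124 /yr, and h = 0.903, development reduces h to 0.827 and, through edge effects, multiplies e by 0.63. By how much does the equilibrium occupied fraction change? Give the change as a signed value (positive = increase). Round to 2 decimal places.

0.15

Before: p* = h − e/c = 0.903 − 0.124/0.204 = 0.903 − 0.6078 = 0.2952.
After: c = 0.204, e = 0.07812, h = 0.827; p* = 0.827 − 0.07812/0.204 = 0.4441.
Δp* = 0.4441 − 0.2952 = +0.1489.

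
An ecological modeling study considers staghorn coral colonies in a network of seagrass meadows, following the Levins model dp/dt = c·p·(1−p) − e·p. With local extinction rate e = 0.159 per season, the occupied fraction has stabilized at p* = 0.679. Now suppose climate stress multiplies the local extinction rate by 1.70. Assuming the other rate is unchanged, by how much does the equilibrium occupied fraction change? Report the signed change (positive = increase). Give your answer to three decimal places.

Balance c(1−p*) = e gives c = e/(1 − 0.67900) = 0.159/0.32100 = 0.49533.
New p* = 1 − e/c = 1 − 0.27030/0.49533 = 0.45430.
Δp* = 0.45430 − 0.67900 = -0.22470.

-0.225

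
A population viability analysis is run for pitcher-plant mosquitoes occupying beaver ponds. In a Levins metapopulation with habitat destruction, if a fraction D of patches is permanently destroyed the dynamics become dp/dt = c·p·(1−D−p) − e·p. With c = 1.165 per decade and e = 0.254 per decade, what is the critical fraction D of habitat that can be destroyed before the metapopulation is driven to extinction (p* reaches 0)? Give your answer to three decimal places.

The nontrivial equilibrium is p* = (1−D) − e/c; extinction occurs when this hits zero.
So D_crit = 1 − e/c = 1 − 0.254/1.165 = 1 − 0.2180 = 0.7820.
Note this equals the original equilibrium occupancy — the Levins extinction-debt result.

0.782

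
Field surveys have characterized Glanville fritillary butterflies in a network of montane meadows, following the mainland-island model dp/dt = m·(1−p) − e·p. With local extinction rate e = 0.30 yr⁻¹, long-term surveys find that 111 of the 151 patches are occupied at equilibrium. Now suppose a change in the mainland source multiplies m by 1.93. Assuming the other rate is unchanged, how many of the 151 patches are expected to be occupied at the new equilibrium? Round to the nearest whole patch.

Observed p* = 111/151 = 0.73510.
Balance m(1−p*) = e·p* gives m = e·p*/(1−p*) = 0.30×0.73510/0.26490 = 0.83250.
New p* = m/(m+e) = 1.60672/(1.60672+0.30000) = 0.84266.
Expected occupied = 151 × 0.84266 = 127.24 ≈ 127.

127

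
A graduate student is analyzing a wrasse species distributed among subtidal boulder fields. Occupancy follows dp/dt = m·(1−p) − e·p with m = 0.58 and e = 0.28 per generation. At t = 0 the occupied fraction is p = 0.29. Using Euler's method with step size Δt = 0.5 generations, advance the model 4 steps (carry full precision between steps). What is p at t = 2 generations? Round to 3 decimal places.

0.634

Update rule: p ← p + [m·(1−p) − e·p]·Δt with Δt = 0.5.
step 1: Δp = +0.16530, p = 0.45530
step 2: Δp = +0.09422, p = 0.54952
step 3: Δp = +0.05371, p = 0.60323
step 4: Δp = +0.03061, p = 0.63384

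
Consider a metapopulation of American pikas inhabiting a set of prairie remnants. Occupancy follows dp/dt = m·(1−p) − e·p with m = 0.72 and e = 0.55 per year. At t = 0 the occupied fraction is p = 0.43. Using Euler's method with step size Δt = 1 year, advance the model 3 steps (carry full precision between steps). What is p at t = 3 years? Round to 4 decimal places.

0.5696

Update rule: p ← p + [m·(1−p) − e·p]·Δt with Δt = 1.
step 1: Δp = +0.17390, p = 0.60390
step 2: Δp = -0.04695, p = 0.55695
step 3: Δp = +0.01268, p = 0.56962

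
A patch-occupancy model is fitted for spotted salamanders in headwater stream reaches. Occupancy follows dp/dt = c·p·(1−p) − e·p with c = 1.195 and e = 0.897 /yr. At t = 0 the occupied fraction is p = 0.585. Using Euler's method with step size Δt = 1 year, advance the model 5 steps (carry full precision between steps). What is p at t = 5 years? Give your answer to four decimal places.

Update rule: p ← p + [c·p·(1−p) − e·p]·Δt with Δt = 1.
step 1: Δp = -0.23463, p = 0.35037
step 2: Δp = -0.04229, p = 0.30808
step 3: Δp = -0.02162, p = 0.28647
step 4: Δp = -0.01270, p = 0.27377
step 5: Δp = -0.00798, p = 0.26579

0.2658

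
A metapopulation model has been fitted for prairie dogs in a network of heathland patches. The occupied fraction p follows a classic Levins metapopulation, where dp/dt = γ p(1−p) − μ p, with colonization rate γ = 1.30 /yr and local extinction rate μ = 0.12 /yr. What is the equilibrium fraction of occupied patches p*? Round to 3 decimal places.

At equilibrium, colonization balances extinction: γ·p*·(1−p*) = μ·p*.
So p* = 1 − μ/γ = 1 − 0.12/1.30 = 1 − 0.0923 = 0.9077.

0.908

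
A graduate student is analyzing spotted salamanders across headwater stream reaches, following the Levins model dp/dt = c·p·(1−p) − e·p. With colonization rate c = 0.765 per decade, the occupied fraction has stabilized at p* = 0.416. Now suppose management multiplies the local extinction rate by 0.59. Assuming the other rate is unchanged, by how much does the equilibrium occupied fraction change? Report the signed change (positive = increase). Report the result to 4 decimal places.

Balance c(1−p*) = e gives e = 0.765×(1 − 0.41600) = 0.44676.
New p* = 1 − e/c = 1 − 0.26359/0.76500 = 0.65544.
Δp* = 0.65544 − 0.41600 = +0.23944.

0.2394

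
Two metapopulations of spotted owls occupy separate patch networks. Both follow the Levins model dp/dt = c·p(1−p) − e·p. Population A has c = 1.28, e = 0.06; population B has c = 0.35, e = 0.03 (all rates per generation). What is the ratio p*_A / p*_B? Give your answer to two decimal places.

A: p*_A = 1 − 0.06/1.28 = 0.9531.
B: p*_B = 1 − 0.03/0.35 = 0.9143.
p*_A / p*_B = 0.9531/0.9143 = 1.0425.

1.04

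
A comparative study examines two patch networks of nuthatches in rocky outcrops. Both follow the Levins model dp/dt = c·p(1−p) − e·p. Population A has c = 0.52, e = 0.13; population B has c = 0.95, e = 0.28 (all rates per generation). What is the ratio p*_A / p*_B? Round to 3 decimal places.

A: p*_A = 1 − 0.13/0.52 = 0.7500.
B: p*_B = 1 − 0.28/0.95 = 0.7053.
p*_A / p*_B = 0.7500/0.7053 = 1.0634.

1.063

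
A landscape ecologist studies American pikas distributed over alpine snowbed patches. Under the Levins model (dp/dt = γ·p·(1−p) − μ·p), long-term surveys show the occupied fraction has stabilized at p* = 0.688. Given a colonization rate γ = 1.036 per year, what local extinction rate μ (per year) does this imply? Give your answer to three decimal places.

0.323

At equilibrium γ(1−p*) = μ.
μ = 1.036 × (1 − 0.688) = 1.036 × 0.3120 = 0.3232.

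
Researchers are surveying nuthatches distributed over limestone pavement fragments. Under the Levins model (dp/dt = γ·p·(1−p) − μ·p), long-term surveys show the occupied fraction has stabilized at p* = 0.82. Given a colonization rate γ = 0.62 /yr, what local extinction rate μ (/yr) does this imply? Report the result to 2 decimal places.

At equilibrium γ(1−p*) = μ.
μ = 0.62 × (1 − 0.82) = 0.62 × 0.1800 = 0.1116.

0.11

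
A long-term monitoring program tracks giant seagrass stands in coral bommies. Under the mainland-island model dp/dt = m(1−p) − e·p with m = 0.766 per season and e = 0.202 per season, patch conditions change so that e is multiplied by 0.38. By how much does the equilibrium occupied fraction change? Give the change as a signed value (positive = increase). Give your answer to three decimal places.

0.118

Before: p* = 0.766/(0.766+0.202) = 0.7913.
After: m = 0.766, e = 0.07676; p* = 0.766/0.8428 = 0.9089.
Δp* = 0.9089 − 0.7913 = +0.1176.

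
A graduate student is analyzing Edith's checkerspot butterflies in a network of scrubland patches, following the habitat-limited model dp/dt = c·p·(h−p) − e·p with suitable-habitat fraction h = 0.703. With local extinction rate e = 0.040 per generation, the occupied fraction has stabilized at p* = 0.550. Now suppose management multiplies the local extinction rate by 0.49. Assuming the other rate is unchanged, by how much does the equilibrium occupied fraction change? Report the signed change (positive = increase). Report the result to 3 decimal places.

Balance c(h−p*) = e gives c = e/(0.703 − 0.55000) = 0.040/0.15300 = 0.26144.
New p* = 0.703 − e/c = 0.703 − 0.01960/0.26144 = 0.62803.
Δp* = 0.62803 − 0.55000 = +0.07803.

0.078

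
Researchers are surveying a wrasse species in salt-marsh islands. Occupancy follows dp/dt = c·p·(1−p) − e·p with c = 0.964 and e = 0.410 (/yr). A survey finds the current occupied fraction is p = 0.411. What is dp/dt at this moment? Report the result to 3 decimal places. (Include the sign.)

0.065

Colonization term: c·p·(1−p) = 0.964×0.411×0.5890 = 0.23336.
Extinction term: e·p = 0.16851.
dp/dt = 0.23336 − 0.16851 = 0.06485.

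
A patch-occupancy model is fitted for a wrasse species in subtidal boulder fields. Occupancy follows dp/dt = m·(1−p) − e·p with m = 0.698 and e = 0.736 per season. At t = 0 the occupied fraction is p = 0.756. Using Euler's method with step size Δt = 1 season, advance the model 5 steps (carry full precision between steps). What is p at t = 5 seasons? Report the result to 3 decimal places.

0.483

Update rule: p ← p + [m·(1−p) − e·p]·Δt with Δt = 1.
step 1: Δp = -0.38610, p = 0.36990
step 2: Δp = +0.16757, p = 0.53747
step 3: Δp = -0.07273, p = 0.46474
step 4: Δp = +0.03156, p = 0.49630
step 5: Δp = -0.01370, p = 0.48260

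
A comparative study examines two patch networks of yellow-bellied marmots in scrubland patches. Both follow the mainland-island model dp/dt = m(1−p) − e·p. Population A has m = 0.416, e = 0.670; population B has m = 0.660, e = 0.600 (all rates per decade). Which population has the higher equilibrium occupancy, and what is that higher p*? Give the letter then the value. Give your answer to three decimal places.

A: p*_A = m/(m+e) = 0.416/1.0860 = 0.3831.
B: p*_B = 0.660/1.2600 = 0.5238.
B is higher at 0.5238.

B, 0.524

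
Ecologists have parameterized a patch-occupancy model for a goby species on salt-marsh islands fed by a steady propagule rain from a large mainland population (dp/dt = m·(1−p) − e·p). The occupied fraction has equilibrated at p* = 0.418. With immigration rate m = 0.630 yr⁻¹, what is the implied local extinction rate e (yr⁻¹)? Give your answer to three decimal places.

At equilibrium m(1−p*) = e·p*, so e = m(1−p*)/p*.
e = 0.630 × 0.5820 / 0.418 = 0.8772.

0.877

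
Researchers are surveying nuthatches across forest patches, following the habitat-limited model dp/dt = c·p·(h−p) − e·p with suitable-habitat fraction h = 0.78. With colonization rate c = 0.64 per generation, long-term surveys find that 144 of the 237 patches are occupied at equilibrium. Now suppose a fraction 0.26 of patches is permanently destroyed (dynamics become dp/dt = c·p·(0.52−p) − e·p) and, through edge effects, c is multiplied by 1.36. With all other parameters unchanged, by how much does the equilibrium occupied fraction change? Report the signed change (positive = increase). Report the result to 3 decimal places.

-0.214

Observed p* = 144/237 = 0.60759.
Balance c(h−p*) = e gives e = 0.64×(0.78 − 0.60759) = 0.11034.
New p* = 0.52 − e/c = 0.52 − 0.11034/0.87040 = 0.39323.
Δp* = 0.39323 − 0.60759 = -0.21436.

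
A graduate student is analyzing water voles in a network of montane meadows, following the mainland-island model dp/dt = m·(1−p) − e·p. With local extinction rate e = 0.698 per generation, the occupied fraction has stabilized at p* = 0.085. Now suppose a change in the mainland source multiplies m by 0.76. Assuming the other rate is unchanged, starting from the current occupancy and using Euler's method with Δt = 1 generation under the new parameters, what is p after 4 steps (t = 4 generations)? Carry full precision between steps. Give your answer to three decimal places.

0.066

Balance m(1−p*) = e·p* gives m = e·p*/(1−p*) = 0.698×0.08500/0.91500 = 0.06484.
Starting from p₀ = 0.08500; update p ← p + (dp/dt)·Δt with the new parameters.
step 1: Δp = -0.01424, p = 0.07076
step 2: Δp = -0.00360, p = 0.06716
step 3: Δp = -0.00091, p = 0.06625
step 4: Δp = -0.00023, p = 0.06602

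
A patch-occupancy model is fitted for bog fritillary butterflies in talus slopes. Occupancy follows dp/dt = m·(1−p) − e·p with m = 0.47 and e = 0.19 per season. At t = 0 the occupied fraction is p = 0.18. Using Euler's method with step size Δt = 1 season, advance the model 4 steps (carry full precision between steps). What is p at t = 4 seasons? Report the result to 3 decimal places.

Update rule: p ← p + [m·(1−p) − e·p]·Δt with Δt = 1.
t = 1: p = 0.18000 + (+0.35120) = 0.53120
t = 2: p = 0.53120 + (+0.11941) = 0.65061
t = 3: p = 0.65061 + (+0.04060) = 0.69121
t = 4: p = 0.69121 + (+0.01380) = 0.70501

0.705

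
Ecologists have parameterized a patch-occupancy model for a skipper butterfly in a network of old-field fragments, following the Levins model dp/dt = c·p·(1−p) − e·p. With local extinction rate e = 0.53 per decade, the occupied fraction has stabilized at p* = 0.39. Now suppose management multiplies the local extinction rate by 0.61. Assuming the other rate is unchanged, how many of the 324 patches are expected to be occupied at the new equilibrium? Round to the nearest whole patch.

203

Balance c(1−p*) = e gives c = e/(1 − 0.39000) = 0.53/0.61000 = 0.86885.
New p* = 1 − e/c = 1 − 0.32330/0.86885 = 0.62790.
Expected occupied = 324 × 0.62790 = 203.44 ≈ 203.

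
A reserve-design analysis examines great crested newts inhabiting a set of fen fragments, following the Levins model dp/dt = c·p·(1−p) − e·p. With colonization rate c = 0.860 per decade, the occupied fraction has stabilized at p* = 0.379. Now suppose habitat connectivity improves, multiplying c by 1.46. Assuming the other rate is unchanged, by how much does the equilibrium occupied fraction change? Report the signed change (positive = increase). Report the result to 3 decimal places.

Balance c(1−p*) = e gives e = 0.860×(1 − 0.37900) = 0.53406.
New p* = 1 − e/c = 1 − 0.53406/1.25560 = 0.57466.
Δp* = 0.57466 − 0.37900 = +0.19566.

0.196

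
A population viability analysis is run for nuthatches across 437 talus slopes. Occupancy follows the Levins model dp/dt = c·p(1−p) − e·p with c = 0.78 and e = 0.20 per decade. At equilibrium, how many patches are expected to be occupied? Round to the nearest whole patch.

325

p* = 1 − e/c = 1 − 0.20/0.78 = 0.7436.
Expected occupied patches = N × p* = 437 × 0.7436 = 324.95 ≈ 325.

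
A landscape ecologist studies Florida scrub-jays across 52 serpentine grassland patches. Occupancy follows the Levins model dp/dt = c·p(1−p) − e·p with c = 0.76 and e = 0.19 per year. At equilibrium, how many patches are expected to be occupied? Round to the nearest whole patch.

p* = 1 − e/c = 1 − 0.19/0.76 = 0.7500.
Expected occupied patches = N × p* = 52 × 0.7500 = 39.00 ≈ 39.

39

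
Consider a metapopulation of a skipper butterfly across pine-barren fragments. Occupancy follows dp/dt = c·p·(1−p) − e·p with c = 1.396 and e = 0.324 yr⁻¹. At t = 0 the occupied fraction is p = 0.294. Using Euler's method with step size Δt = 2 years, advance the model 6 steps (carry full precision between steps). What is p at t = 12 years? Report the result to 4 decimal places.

Update rule: p ← p + [c·p·(1−p) − e·p]·Δt with Δt = 2.
p: 0.29400 → 0.68301  (Δp = +0.38901)
p: 0.68301 → 0.84491  (Δp = +0.16190)
p: 0.84491 → 0.66326  (Δp = -0.18165)
p: 0.66326 → 0.85705  (Δp = +0.19378)
p: 0.85705 → 0.64375  (Δp = -0.21330)
p: 0.64375 → 0.86691  (Δp = +0.22316)

0.8669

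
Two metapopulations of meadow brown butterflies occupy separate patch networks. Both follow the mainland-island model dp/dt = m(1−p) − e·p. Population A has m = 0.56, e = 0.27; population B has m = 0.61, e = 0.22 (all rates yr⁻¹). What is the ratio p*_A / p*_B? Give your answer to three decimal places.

0.918

A: p*_A = m/(m+e) = 0.56/0.8300 = 0.6747.
B: p*_B = 0.61/0.8300 = 0.7349.
p*_A / p*_B = 0.6747/0.7349 = 0.9180.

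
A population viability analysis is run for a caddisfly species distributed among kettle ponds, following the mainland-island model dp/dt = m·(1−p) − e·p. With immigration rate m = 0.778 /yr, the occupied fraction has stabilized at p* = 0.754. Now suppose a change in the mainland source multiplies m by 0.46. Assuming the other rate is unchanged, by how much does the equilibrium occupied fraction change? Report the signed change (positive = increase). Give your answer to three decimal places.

-0.169

Balance m(1−p*) = e·p* gives e = m(1−p*)/p* = 0.778×0.24600/0.75400 = 0.25383.
New p* = m/(m+e) = 0.35788/(0.35788+0.25383) = 0.58505.
Δp* = 0.58505 − 0.75400 = -0.16895.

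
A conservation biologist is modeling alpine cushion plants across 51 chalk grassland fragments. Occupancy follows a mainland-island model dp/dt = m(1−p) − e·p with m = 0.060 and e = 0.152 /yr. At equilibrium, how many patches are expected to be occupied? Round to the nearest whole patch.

14

p* = m/(m+e) = 0.060/0.2120 = 0.2830.
Expected occupied patches = N × p* = 51 × 0.2830 = 14.43 ≈ 14.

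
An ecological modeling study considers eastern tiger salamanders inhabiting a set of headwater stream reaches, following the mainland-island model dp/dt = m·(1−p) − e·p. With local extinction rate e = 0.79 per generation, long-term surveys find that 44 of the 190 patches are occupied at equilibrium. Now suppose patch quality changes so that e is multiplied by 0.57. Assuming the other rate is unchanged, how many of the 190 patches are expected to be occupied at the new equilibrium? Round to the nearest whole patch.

66

Observed p* = 44/190 = 0.23158.
Balance m(1−p*) = e·p* gives m = e·p*/(1−p*) = 0.79×0.23158/0.76842 = 0.23808.
New p* = m/(m+e) = 0.23808/(0.23808+0.45030) = 0.34586.
Expected occupied = 190 × 0.34586 = 65.71 ≈ 66.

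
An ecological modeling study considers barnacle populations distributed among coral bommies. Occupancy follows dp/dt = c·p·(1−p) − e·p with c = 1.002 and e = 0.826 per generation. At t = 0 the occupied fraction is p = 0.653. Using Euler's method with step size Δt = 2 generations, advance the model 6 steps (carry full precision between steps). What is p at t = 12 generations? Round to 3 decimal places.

0.088

Update rule: p ← p + [c·p·(1−p) − e·p]·Δt with Δt = 2.
p: 0.65300 → 0.02833  (Δp = -0.62467)
p: 0.02833 → 0.03670  (Δp = +0.00836)
p: 0.03670 → 0.04692  (Δp = +0.01022)
p: 0.04692 → 0.05902  (Δp = +0.01210)
p: 0.05902 → 0.07281  (Δp = +0.01379)
p: 0.07281 → 0.08782  (Δp = +0.01501)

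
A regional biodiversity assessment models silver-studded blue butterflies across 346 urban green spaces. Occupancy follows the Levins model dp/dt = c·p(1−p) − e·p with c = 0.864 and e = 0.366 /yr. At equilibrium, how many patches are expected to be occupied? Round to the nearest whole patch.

p* = 1 − e/c = 1 − 0.366/0.864 = 0.5764.
Expected occupied patches = N × p* = 346 × 0.5764 = 199.43 ≈ 199.

199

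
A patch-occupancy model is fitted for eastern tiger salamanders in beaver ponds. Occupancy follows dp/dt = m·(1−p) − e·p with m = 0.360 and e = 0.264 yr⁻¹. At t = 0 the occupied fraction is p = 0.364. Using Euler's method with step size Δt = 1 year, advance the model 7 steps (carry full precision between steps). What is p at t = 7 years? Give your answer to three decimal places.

0.577

Update rule: p ← p + [m·(1−p) − e·p]·Δt with Δt = 1.
step 1: Δp = +0.13286, p = 0.49686
step 2: Δp = +0.04996, p = 0.54682
step 3: Δp = +0.01878, p = 0.56560
step 4: Δp = +0.00706, p = 0.57267
step 5: Δp = +0.00266, p = 0.57532
step 6: Δp = +0.00100, p = 0.57632
step 7: Δp = +0.00038, p = 0.57670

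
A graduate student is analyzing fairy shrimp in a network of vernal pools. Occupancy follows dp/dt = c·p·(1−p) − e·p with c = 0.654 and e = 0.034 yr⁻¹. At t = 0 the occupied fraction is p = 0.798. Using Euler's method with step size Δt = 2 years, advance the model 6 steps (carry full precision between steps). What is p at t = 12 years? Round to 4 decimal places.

0.9480

Update rule: p ← p + [c·p·(1−p) − e·p]·Δt with Δt = 2.
p: 0.79800 → 0.95458  (Δp = +0.15658)
p: 0.95458 → 0.94638  (Δp = -0.00820)
p: 0.94638 → 0.94840  (Δp = +0.00202)
p: 0.94840 → 0.94792  (Δp = -0.00048)
p: 0.94792 → 0.94803  (Δp = +0.00012)
p: 0.94803 → 0.94801  (Δp = -0.00003)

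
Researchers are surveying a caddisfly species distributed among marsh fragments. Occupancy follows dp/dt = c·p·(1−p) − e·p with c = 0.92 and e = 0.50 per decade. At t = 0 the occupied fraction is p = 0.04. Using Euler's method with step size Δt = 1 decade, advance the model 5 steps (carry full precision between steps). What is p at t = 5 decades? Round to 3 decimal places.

0.176

Update rule: p ← p + [c·p·(1−p) − e·p]·Δt with Δt = 1.
p: 0.04000 → 0.05533  (Δp = +0.01533)
p: 0.05533 → 0.07575  (Δp = +0.02042)
p: 0.07575 → 0.10229  (Δp = +0.02654)
p: 0.10229 → 0.13562  (Δp = +0.03333)
p: 0.13562 → 0.17566  (Δp = +0.04004)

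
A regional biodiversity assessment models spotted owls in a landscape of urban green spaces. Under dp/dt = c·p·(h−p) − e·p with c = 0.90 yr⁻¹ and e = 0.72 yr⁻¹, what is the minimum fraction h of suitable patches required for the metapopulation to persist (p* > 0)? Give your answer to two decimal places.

0.80

p* = h − e/c is positive only when h > e/c.
h_min = e/c = 0.72/0.90 = 0.8000.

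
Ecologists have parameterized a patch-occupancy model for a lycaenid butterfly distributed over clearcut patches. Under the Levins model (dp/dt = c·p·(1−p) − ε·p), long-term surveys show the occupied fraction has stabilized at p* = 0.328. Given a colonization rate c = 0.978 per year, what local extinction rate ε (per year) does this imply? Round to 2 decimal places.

0.66

At equilibrium c(1−p*) = ε.
ε = 0.978 × (1 − 0.328) = 0.978 × 0.6720 = 0.6572.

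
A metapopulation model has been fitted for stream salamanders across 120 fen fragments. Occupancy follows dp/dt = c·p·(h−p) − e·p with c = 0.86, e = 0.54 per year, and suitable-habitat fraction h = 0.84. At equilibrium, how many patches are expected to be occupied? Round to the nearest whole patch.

p* = h − e/c = 0.84 − 0.6279 = 0.2121.
Expected occupied patches = N × p* = 120 × 0.2121 = 25.45 ≈ 25.

25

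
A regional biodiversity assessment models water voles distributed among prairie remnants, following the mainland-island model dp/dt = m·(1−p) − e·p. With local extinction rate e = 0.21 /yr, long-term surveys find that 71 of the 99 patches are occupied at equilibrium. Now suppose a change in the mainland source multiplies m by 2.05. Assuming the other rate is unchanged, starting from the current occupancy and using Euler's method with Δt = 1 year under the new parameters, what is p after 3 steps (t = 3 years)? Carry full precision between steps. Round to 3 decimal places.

0.842

Observed p* = 71/99 = 0.71717.
Balance m(1−p*) = e·p* gives m = e·p*/(1−p*) = 0.21×0.71717/0.28283 = 0.53250.
Starting from p₀ = 0.71717; update p ← p + (dp/dt)·Δt with the new parameters.
p: 0.71717 → 0.87531  (Δp = +0.15814)
p: 0.87531 → 0.82761  (Δp = -0.04770)
p: 0.82761 → 0.84200  (Δp = +0.01439)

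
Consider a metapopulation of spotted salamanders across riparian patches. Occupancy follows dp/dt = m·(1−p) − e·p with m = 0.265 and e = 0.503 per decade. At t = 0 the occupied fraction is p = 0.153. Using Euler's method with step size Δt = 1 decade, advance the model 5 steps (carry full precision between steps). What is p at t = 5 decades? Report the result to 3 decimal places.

0.345

Update rule: p ← p + [m·(1−p) − e·p]·Δt with Δt = 1.
t = 1: p = 0.15300 + (+0.14750) = 0.30050
t = 2: p = 0.30050 + (+0.03422) = 0.33472
t = 3: p = 0.33472 + (+0.00794) = 0.34265
t = 4: p = 0.34265 + (+0.00184) = 0.34450
t = 5: p = 0.34450 + (+0.00043) = 0.34492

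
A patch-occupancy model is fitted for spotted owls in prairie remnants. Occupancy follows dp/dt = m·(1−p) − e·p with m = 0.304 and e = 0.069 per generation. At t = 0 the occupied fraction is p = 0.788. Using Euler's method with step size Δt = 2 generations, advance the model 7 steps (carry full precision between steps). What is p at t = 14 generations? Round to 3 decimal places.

0.815

Update rule: p ← p + [m·(1−p) − e·p]·Δt with Δt = 2.
t = 2: p = 0.78800 + (+0.02015) = 0.80815
t = 4: p = 0.80815 + (+0.00512) = 0.81327
t = 6: p = 0.81327 + (+0.00130) = 0.81457
t = 8: p = 0.81457 + (+0.00033) = 0.81490
t = 10: p = 0.81490 + (+0.00008) = 0.81498
t = 12: p = 0.81498 + (+0.00002) = 0.81501
t = 14: p = 0.81501 + (+0.00001) = 0.81501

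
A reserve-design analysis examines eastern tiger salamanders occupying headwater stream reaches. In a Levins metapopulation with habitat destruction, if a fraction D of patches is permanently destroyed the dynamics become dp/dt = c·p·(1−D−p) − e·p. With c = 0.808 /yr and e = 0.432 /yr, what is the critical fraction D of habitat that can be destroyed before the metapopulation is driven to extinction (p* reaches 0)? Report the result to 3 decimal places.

0.465

The nontrivial equilibrium is p* = (1−D) − e/c; extinction occurs when this hits zero.
So D_crit = 1 − e/c = 1 − 0.432/0.808 = 1 − 0.5347 = 0.4653.
Note this equals the original equilibrium occupancy — the Levins extinction-debt result.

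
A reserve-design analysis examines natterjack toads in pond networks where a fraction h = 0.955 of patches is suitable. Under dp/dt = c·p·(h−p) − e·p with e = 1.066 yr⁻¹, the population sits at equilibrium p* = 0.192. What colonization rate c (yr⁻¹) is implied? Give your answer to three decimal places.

1.397

At equilibrium c(h−p*) = e, so c = e/(h−p*).
c = 1.066/(0.955 − 0.192) = 1.066/0.7630 = 1.3971.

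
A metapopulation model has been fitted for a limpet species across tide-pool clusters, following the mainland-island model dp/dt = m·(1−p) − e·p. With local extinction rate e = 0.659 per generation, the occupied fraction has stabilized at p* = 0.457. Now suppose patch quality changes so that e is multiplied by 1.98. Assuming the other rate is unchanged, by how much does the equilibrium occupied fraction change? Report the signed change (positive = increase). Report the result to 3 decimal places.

-0.159

Balance m(1−p*) = e·p* gives m = e·p*/(1−p*) = 0.659×0.45700/0.54300 = 0.55463.
New p* = m/(m+e) = 0.55463/(0.55463+1.30482) = 0.29828.
Δp* = 0.29828 − 0.45700 = -0.15872.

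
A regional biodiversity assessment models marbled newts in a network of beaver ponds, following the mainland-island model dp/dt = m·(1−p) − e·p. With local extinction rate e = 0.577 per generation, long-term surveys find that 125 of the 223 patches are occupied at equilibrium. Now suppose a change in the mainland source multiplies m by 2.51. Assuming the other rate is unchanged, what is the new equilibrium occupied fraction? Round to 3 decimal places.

Observed p* = 125/223 = 0.56054.
Balance m(1−p*) = e·p* gives m = e·p*/(1−p*) = 0.577×0.56054/0.43946 = 0.73598.
New p* = m/(m+e) = 1.84731/(1.84731+0.57700) = 0.76199.

0.762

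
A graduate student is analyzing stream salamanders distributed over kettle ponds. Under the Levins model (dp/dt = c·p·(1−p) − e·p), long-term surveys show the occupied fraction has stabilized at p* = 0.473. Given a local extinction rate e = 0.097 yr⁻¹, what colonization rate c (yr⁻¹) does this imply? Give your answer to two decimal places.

At equilibrium c(1−p*) = e, so c = e/(1−p*).
c = 0.097/(1 − 0.473) = 0.097/0.5270 = 0.1841.

0.18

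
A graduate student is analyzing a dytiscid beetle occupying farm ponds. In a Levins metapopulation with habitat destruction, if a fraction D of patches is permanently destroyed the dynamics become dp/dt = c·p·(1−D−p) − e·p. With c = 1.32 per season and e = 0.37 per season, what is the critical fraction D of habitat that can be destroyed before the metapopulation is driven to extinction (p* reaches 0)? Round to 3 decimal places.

The nontrivial equilibrium is p* = (1−D) − e/c; extinction occurs when this hits zero.
So D_crit = 1 − e/c = 1 − 0.37/1.32 = 1 − 0.2803 = 0.7197.
Note this equals the original equilibrium occupancy — the Levins extinction-debt result.

0.720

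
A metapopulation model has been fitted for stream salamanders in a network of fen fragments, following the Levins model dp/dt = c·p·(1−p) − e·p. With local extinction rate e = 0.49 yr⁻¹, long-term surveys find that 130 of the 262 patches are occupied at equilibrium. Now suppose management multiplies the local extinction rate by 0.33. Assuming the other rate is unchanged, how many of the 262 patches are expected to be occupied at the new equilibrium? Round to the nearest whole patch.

218

Observed p* = 130/262 = 0.49618.
Balance c(1−p*) = e gives c = e/(1 − 0.49618) = 0.49/0.50382 = 0.97257.
New p* = 1 − e/c = 1 − 0.16170/0.97257 = 0.83374.
Expected occupied = 262 × 0.83374 = 218.44 ≈ 218.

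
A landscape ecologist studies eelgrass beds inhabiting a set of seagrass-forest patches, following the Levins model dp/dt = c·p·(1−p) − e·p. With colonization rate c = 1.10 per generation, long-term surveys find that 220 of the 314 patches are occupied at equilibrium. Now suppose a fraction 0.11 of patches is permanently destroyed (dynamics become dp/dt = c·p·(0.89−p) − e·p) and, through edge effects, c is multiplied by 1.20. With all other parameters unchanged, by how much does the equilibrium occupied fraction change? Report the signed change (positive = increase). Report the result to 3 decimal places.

-0.060

Observed p* = 220/314 = 0.70064.
Balance c(1−p*) = e gives e = 1.10×(1 − 0.70064) = 0.32930.
New p* = 0.89 − e/c = 0.89 − 0.32930/1.32000 = 0.64053.
Δp* = 0.64053 − 0.70064 = -0.06011.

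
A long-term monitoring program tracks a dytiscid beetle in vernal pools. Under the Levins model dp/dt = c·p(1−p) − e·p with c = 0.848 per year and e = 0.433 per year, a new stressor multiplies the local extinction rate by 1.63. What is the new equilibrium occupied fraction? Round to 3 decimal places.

Before: p* = 1 − 0.433/0.848 = 0.4894.
After the change, c = 0.848, e = 0.70579, so p* = 1 − 0.70579/0.848 = 0.1677.

0.168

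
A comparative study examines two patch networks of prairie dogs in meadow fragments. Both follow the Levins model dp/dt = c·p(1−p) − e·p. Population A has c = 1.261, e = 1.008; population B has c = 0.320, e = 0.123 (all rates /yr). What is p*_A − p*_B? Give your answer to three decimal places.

-0.415

A: p*_A = 1 − 1.008/1.261 = 0.2006.
B: p*_B = 1 − 0.123/0.320 = 0.6156.
p*_A − p*_B = 0.2006 − 0.6156 = -0.4150.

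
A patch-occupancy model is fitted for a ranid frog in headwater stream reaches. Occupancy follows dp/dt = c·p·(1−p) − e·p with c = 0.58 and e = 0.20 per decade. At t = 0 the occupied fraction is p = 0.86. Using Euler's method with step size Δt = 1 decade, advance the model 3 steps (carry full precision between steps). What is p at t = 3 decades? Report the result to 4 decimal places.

0.6889

Update rule: p ← p + [c·p·(1−p) − e·p]·Δt with Δt = 1.
  1  |  dp/dt·Δt = -0.102168  |  p_1 = 0.757832
  2  |  dp/dt·Δt = -0.045123  |  p_2 = 0.712709
  3  |  dp/dt·Δt = -0.023784  |  p_3 = 0.688925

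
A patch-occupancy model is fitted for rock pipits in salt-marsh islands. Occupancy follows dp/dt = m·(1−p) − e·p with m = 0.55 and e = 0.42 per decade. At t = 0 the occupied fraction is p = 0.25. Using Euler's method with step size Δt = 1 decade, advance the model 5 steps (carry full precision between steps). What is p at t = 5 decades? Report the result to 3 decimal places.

0.567

Update rule: p ← p + [m·(1−p) − e·p]·Δt with Δt = 1.
t = 1: p = 0.25000 + (+0.30750) = 0.55750
t = 2: p = 0.55750 + (+0.00922) = 0.56673
t = 3: p = 0.56673 + (+0.00028) = 0.56700
t = 4: p = 0.56700 + (+0.00001) = 0.56701
t = 5: p = 0.56701 + (+0.00000) = 0.56701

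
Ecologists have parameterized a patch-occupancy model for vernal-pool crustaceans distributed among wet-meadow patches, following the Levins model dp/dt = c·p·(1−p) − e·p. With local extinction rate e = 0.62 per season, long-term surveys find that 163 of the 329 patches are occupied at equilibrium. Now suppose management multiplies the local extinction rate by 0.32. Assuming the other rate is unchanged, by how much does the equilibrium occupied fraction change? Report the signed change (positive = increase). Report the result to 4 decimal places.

0.3431

Observed p* = 163/329 = 0.49544.
Balance c(1−p*) = e gives c = e/(1 − 0.49544) = 0.62/0.50456 = 1.22879.
New p* = 1 − e/c = 1 − 0.19840/1.22879 = 0.83854.
Δp* = 0.83854 − 0.49544 = +0.34310.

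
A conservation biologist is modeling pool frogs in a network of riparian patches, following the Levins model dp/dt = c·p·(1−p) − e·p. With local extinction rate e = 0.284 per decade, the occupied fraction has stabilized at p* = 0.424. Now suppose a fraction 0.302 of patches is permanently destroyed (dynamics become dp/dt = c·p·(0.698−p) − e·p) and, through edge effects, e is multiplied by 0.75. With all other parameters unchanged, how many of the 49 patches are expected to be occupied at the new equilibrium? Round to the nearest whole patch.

Balance c(1−p*) = e gives c = e/(1 − 0.42400) = 0.284/0.57600 = 0.49306.
New p* = 0.698 − e/c = 0.698 − 0.21300/0.49306 = 0.26600.
Expected occupied = 49 × 0.26600 = 13.03 ≈ 13.

13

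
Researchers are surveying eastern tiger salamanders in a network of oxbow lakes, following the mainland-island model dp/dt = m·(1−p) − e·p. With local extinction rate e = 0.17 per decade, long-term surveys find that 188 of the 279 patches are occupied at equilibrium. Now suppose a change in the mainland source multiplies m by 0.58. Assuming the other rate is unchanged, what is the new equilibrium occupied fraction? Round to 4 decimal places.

Observed p* = 188/279 = 0.67384.
Balance m(1−p*) = e·p* gives m = e·p*/(1−p*) = 0.17×0.67384/0.32616 = 0.35122.
New p* = m/(m+e) = 0.20371/(0.20371+0.17000) = 0.54510.

0.5451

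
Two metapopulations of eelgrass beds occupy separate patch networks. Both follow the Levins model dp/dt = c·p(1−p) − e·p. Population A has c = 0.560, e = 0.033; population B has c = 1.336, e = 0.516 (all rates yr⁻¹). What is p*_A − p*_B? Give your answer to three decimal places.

0.327

A: p*_A = 1 − 0.033/0.560 = 0.9411.
B: p*_B = 1 − 0.516/1.336 = 0.6138.
p*_A − p*_B = 0.9411 − 0.6138 = 0.3273.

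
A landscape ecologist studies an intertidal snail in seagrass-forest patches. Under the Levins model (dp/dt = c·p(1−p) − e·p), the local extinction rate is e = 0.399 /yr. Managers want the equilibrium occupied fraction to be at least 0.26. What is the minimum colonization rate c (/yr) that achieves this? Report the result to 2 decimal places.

p* = 1 − e/c ≥ 0.26 requires e/c ≤ 0.7400, i.e. c ≥ e/0.7400.
c_min = 0.399/0.7400 = 0.5392.

0.54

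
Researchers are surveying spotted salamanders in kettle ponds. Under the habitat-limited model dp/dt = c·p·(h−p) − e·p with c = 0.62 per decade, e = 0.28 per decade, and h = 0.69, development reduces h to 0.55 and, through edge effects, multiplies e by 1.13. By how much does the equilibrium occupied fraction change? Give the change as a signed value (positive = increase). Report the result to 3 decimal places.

Before: p* = h − e/c = 0.69 − 0.28/0.62 = 0.69 − 0.4516 = 0.2384.
After: c = 0.62, e = 0.3164, h = 0.55; p* = 0.55 − 0.3164/0.62 = 0.0397.
Δp* = 0.0397 − 0.2384 = -0.1987.

-0.199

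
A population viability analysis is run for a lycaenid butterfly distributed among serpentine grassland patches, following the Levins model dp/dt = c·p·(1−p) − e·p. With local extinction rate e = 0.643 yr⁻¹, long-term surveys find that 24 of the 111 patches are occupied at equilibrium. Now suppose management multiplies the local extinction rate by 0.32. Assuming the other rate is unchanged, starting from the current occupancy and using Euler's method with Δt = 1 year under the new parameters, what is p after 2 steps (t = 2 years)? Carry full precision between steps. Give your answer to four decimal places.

0.4225

Observed p* = 24/111 = 0.21622.
Balance c(1−p*) = e gives c = e/(1 − 0.21622) = 0.643/0.78378 = 0.82038.
Starting from p₀ = 0.21622; update p ← p + (dp/dt)·Δt with the new parameters.
p: 0.21622 → 0.31075  (Δp = +0.09454)
p: 0.31075 → 0.42253  (Δp = +0.11177)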